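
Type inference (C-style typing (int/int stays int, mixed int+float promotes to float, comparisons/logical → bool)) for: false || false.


Operand types: bool || bool
Rule: logical operators take bool operands and yield bool
Result type: bool


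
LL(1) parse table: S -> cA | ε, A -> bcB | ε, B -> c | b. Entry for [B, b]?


For [B, b]: 'b' ∈ FIRST(b)
Entry: B -> b


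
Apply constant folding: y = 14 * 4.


14 * 4 = 56 at compile time
Optimized: y = 56


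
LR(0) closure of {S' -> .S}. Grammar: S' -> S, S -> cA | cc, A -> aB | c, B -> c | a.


Start: S' -> .S
For each item with dot before a nonterminal B, add B -> .γ for every B-production
Closure: [S' -> .S, S -> .cA, S -> .cc]


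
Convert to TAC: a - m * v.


Break into single-operator statements:
t1 = m * v
t2 = a - t1


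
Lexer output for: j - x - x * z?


Scan left to right, longest-match per lexeme
Tokens: ID(j), OP(-), ID(x), OP(-), ID(x), OP(*), ID(z)


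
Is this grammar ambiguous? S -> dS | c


right-linear, alternatives start with distinct terminals 'd' vs 'c': unique leftmost derivation
Unambiguous


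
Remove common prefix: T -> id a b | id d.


Common prefix: 'id'
Factored: T -> id T', T' -> a b | d


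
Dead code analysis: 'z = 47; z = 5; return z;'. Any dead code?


first assignment to z is overwritten before any read
Dead: 'z = 47'


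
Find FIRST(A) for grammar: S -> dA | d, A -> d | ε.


Per alternative of A: FIRST(d) = {d}; FIRST(ε) = {ε}
FIRST(A) = {d, ε}


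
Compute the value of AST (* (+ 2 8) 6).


Evaluate inner: (+ 2 8) = 10
Evaluate root: (* 10 6) = 60
Result: 60


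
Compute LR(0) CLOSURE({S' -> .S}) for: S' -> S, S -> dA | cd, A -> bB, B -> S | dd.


Start: S' -> .S
For each item with dot before a nonterminal B, add B -> .γ for every B-production
Closure: [S' -> .S, S -> .dA, S -> .cd]


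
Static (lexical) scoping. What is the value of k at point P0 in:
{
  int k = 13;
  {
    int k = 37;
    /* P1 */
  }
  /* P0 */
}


k declared in the same block as P0
k = 13


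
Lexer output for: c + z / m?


Scan left to right, longest-match per lexeme
Tokens: ID(c), OP(+), ID(z), OP(/), ID(m)


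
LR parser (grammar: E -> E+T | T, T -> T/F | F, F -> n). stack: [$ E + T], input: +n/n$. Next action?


handle 'E+T' on top; lookahead ∈ FOLLOW(E) = {+, $}
Action: reduce (E -> E+T)


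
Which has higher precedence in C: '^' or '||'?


'^' is bitwise XOR (level 4); '||' is logical OR (level 1)
Higher level binds tighter
'^' has higher precedence than '||'


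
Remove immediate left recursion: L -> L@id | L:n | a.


Left-recursive alternatives: L@id, L:n; non-recursive: a
Introduce L': L -> aL', L' -> @idL' | :nL' | ε


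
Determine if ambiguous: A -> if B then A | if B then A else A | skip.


dangling else: 'if B then if B then skip else skip' parses two ways
Ambiguous


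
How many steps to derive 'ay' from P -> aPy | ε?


Derivation: P => aPy => ay
Steps: 2


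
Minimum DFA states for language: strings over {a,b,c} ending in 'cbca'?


Track the longest suffix of input matching a prefix of 'cbca': 5 classes (prefixes of length 0..4)
Minimal DFA: 5 states


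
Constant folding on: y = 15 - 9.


15 - 9 = 6 at compile time
Optimized: y = 6


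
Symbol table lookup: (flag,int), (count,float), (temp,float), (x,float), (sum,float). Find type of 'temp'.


Lookup 'temp' → type float


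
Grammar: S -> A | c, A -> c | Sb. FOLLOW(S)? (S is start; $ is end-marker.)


$ ∈ FOLLOW(S). For each A -> αBβ: add FIRST(β)\{ε} to FOLLOW(B); if β nullable, add FOLLOW(A).
FOLLOW(S) = {$, b}


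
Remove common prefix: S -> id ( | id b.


Common prefix: 'id'
Factored: S -> id S', S' -> ( | b


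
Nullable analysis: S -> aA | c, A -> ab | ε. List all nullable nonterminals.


A nonterminal is nullable iff some alternative derives ε (directly, or every symbol in it is nullable)
Nullable: {A}


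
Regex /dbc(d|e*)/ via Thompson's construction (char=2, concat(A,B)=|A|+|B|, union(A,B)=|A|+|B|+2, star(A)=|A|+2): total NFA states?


Syntax tree has 5 char leaf(s), 1 union(s), 1 star(s)
chars contribute 5×2 = 10; each union adds +2; each star adds +2
Total: 10 + 2 + 2 = 14 states


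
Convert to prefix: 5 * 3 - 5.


left-to-right (same/higher precedence on left): tree is (- (* 5 3) 5)
Prefix: - * 5 3 5


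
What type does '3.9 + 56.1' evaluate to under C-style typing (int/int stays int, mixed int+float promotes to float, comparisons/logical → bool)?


Operand types: float + float
Rule: mixed int/float promotes to float; int/int stays int
Result type: float


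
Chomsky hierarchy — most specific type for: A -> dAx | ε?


Single nonterminal LHS, but d^n x^n is not regular
Classification: Type 2 (Context-Free)


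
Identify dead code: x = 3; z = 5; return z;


x is assigned but never read
Dead: 'x = 3'


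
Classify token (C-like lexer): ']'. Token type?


Pattern: delimiter/punctuation
Type: PUNCTUATION


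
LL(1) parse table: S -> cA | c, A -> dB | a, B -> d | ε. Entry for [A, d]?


For [A, d]: 'd' ∈ FIRST(dB)
Entry: A -> dB


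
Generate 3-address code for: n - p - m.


Break into single-operator statements:
t1 = n - p
t2 = t1 - m


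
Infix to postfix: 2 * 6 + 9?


Left to right (same or higher precedence on left)
Postfix: 2 6 * 9 +


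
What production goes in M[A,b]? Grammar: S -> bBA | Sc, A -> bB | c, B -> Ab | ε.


For [A, b]: 'b' ∈ FIRST(bB)
Entry: A -> bB


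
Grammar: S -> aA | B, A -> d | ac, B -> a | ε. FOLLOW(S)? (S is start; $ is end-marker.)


$ ∈ FOLLOW(S). For each A -> αBβ: add FIRST(β)\{ε} to FOLLOW(B); if β nullable, add FOLLOW(A).
FOLLOW(S) = {$}


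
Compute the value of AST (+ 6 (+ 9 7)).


Evaluate inner: (+ 9 7) = 16
Evaluate root: (+ 6 16) = 22
Result: 22


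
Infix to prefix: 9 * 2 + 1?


left-to-right (same/higher precedence on left): tree is (+ (* 9 2) 1)
Prefix: + * 9 2 1


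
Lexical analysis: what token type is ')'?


Pattern: delimiter/punctuation
Type: PUNCTUATION


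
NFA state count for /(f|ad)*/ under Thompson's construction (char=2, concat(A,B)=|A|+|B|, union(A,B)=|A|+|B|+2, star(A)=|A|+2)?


Syntax tree has 3 char leaf(s), 1 union(s), 1 star(s)
chars contribute 3×2 = 6; each union adds +2; each star adds +2
Total: 6 + 2 + 2 = 10 states


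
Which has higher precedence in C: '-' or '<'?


'-' is additive (level 9); '<' is relational (level 7)
Higher level binds tighter
'-' has higher precedence than '<'


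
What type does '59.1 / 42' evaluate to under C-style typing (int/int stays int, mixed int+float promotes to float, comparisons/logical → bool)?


Operand types: float / int
Rule: mixed int/float promotes to float; int/int stays int
Result type: float


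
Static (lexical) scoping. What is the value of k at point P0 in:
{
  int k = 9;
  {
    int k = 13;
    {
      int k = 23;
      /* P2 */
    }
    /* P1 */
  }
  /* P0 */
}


k declared in the same block as P0
k = 9


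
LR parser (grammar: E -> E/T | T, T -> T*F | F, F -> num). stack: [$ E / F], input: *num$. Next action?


'F' (not preceded by T*) is the handle for T -> F
Action: reduce (T -> F)


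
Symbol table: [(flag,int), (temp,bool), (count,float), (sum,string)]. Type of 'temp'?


Lookup 'temp' → type bool


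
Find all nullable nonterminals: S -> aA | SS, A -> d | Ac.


A nonterminal is nullable iff some alternative derives ε (directly, or every symbol in it is nullable)
Nullable: {}


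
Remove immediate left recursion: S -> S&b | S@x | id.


Left-recursive alternatives: S&b, S@x; non-recursive: id
Introduce S': S -> idS', S' -> &bS' | @xS' | ε


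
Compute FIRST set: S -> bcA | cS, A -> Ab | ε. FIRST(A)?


Per alternative of A: FIRST(Ab) = {b}; FIRST(ε) = {ε}
FIRST(A) = {b, ε}


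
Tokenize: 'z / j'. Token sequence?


Scan left to right, longest-match per lexeme
Tokens: ID(z), OP(/), ID(j)


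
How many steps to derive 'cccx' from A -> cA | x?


Derivation: A => cA => ccA => cccA => cccx
Steps: 4


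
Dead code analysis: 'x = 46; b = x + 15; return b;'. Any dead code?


x is read by b's definition; b is returned
No dead code


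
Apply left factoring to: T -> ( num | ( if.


Common prefix: '('
Factored: T -> ( T', T' -> num | if


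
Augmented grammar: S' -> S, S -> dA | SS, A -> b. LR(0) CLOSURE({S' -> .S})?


Start: S' -> .S
For each item with dot before a nonterminal B, add B -> .γ for every B-production
Closure: [S' -> .S, S -> .dA, S -> .SS]


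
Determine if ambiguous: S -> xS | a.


right-linear, alternatives start with distinct terminals 'x' vs 'a': unique leftmost derivation
Unambiguous


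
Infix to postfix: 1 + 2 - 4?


Left to right (same or higher precedence on left)
Postfix: 1 2 + 4 -


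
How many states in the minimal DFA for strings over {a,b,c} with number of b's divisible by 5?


Track (count of b) mod 5: states 0..4, accept at 0
Minimal DFA: 5 states


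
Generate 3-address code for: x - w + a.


Break into single-operator statements:
t1 = x - w
t2 = t1 + a


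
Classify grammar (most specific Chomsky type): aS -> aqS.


LHS has context (more than one symbol) and |LHS| ≤ |RHS|
Classification: Type 1 (Context-Sensitive)


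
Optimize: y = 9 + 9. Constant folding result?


9 + 9 = 18 at compile time
Optimized: y = 18


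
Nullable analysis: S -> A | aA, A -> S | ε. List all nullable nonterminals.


A nonterminal is nullable iff some alternative derives ε (directly, or every symbol in it is nullable)
Nullable: {A, S}


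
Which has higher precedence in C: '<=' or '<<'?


'<<' is shift (level 8); '<=' is relational (level 7)
Higher level binds tighter
'<<' has higher precedence than '<='


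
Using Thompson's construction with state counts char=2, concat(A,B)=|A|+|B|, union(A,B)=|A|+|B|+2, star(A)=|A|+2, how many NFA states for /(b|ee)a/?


Syntax tree has 4 char leaf(s), 1 union(s), 0 star(s)
chars contribute 4×2 = 8; each union adds +2; each star adds +2
Total: 8 + 2 + 0 = 10 states


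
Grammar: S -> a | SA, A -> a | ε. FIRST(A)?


Per alternative of A: FIRST(a) = {a}; FIRST(ε) = {ε}
FIRST(A) = {a, ε}


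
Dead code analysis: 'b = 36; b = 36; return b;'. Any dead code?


first assignment to b is overwritten before any read
Dead: 'b = 36'


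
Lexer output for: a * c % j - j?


Scan left to right, longest-match per lexeme
Tokens: ID(a), OP(*), ID(c), OP(%), ID(j), OP(-), ID(j)


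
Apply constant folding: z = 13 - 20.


13 - 20 = -7 at compile time
Optimized: z = -7


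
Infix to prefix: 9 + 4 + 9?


left-to-right (same/higher precedence on left): tree is (+ (+ 9 4) 9)
Prefix: + + 9 4 9


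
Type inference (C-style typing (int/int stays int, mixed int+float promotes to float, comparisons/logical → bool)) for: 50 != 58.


Operand types: int != int
Rule: comparison yields bool
Result type: bool


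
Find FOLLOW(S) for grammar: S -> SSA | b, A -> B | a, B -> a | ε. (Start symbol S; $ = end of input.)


$ ∈ FOLLOW(S). For each A -> αBβ: add FIRST(β)\{ε} to FOLLOW(B); if β nullable, add FOLLOW(A).
FOLLOW(S) = {$, a, b}


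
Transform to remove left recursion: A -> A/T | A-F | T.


Left-recursive alternatives: A/T, A-F; non-recursive: T
Introduce A': A -> TA', A' -> /TA' | -FA' | ε


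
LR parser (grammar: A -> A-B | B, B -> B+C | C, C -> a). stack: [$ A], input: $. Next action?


start symbol A on stack, input exhausted
Action: accept


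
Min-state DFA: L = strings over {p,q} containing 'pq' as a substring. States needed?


KMP-style automaton: 2 progress states + 1 absorbing accept = 3
Minimal DFA: 3 states


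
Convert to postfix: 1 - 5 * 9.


* has higher precedence, evaluate 5*9 first
Postfix: 1 5 9 * -


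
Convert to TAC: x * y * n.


Break into single-operator statements:
t1 = x * y
t2 = t1 * n


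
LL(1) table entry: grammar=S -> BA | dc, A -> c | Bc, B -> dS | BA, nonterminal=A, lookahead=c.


For [A, c]: 'c' ∈ FIRST(c)
Entry: A -> c


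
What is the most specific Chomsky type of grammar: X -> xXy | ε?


Single nonterminal LHS, but x^n y^n is not regular
Classification: Type 2 (Context-Free)


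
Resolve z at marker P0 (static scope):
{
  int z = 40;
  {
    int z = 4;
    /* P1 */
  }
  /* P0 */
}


z declared in the same block as P0
z = 40


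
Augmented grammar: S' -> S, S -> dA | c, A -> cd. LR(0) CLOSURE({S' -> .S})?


Start: S' -> .S
For each item with dot before a nonterminal B, add B -> .γ for every B-production
Closure: [S' -> .S, S -> .dA, S -> .c]


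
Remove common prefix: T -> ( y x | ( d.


Common prefix: '('
Factored: T -> ( T', T' -> y x | d


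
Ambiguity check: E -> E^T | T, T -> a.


precedence layered via separate nonterminal T: deterministic
Unambiguous


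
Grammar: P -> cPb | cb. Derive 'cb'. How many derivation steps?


Derivation: P => cb
Steps: 1


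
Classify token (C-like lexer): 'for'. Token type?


Pattern: reserved word
Type: KEYWORD


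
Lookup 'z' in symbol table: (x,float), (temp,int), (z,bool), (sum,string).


Lookup 'z' → type bool


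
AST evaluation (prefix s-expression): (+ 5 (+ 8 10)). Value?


Evaluate inner: (+ 8 10) = 18
Evaluate root: (+ 5 18) = 23
Result: 23


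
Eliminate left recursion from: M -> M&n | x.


Left-recursive alternatives: M&n; non-recursive: x
Introduce M': M -> xM', M' -> &nM' | ε


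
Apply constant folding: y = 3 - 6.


3 - 6 = -3 at compile time
Optimized: y = -3


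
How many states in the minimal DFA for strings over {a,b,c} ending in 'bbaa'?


Track the longest suffix of input matching a prefix of 'bbaa': 5 classes (prefixes of length 0..4)
Minimal DFA: 5 states


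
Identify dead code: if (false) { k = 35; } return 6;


condition is constant false, so the whole block is unreachable
Dead: 'if (false) { k = 35; }'


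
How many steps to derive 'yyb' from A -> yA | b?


Derivation: A => yA => yyA => yyb
Steps: 3


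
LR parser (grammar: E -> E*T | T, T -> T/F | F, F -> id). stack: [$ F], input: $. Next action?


'F' (not preceded by T/) is the handle for T -> F
Action: reduce (T -> F)


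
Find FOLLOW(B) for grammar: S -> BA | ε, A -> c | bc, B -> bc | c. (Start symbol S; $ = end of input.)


$ ∈ FOLLOW(S). For each A -> αBβ: add FIRST(β)\{ε} to FOLLOW(B); if β nullable, add FOLLOW(A).
FOLLOW(B) = {b, c}


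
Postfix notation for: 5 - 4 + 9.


Left to right (same or higher precedence on left)
Postfix: 5 4 - 9 +


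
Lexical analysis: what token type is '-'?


Pattern: operator symbol
Type: OPERATOR


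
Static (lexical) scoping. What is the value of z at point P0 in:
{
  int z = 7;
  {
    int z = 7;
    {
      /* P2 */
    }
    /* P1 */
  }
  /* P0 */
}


z declared in the same block as P0
z = 7


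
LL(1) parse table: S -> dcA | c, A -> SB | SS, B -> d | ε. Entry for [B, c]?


For [B, c]: ε is nullable and 'c' ∈ FOLLOW(B)
Entry: B -> ε


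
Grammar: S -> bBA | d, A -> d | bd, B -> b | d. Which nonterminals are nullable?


A nonterminal is nullable iff some alternative derives ε (directly, or every symbol in it is nullable)
Nullable: {}


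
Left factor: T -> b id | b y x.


Common prefix: 'b'
Factored: T -> b T', T' -> id | y x


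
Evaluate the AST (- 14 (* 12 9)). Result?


Evaluate inner: (* 12 9) = 108
Evaluate root: (- 14 108) = -94
Result: -94


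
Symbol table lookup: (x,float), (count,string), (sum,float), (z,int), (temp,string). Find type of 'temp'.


Lookup 'temp' → type string


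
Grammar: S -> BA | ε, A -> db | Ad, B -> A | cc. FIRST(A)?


Per alternative of A: FIRST(db) = {d}; FIRST(Ad) = {d}
FIRST(A) = {d}


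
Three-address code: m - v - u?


Break into single-operator statements:
t1 = m - v
t2 = t1 - u


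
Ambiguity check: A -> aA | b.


right-linear, alternatives start with distinct terminals 'a' vs 'b': unique leftmost derivation
Unambiguous


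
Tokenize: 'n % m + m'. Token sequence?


Scan left to right, longest-match per lexeme
Tokens: ID(n), OP(%), ID(m), OP(+), ID(m)


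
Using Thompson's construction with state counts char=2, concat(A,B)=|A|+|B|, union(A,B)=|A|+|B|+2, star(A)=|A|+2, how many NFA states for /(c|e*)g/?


Syntax tree has 3 char leaf(s), 1 union(s), 1 star(s)
chars contribute 3×2 = 6; each union adds +2; each star adds +2
Total: 6 + 2 + 2 = 10 states


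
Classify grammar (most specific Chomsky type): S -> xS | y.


Right-linear: every RHS is a terminal or a terminal followed by one nonterminal
Classification: Type 3 (Regular)


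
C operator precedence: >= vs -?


'-' is additive (level 9); '>=' is relational (level 7)
Higher level binds tighter
'-' has higher precedence than '>='


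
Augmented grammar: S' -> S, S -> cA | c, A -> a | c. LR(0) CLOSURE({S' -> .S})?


Start: S' -> .S
For each item with dot before a nonterminal B, add B -> .γ for every B-production
Closure: [S' -> .S, S -> .cA, S -> .c]


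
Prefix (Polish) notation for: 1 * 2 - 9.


left-to-right (same/higher precedence on left): tree is (- (* 1 2) 9)
Prefix: - * 1 2 9


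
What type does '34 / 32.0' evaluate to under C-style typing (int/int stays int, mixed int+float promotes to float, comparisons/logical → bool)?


Operand types: int / float
Rule: mixed int/float promotes to float; int/int stays int
Result type: float


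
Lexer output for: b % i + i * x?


Scan left to right, longest-match per lexeme
Tokens: ID(b), OP(%), ID(i), OP(+), ID(i), OP(*), ID(x)


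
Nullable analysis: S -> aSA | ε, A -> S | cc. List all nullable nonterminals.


A nonterminal is nullable iff some alternative derives ε (directly, or every symbol in it is nullable)
Nullable: {A, S}


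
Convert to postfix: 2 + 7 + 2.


Left to right (same or higher precedence on left)
Postfix: 2 7 + 2 +


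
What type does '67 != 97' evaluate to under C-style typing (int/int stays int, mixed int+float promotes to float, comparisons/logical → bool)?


Operand types: int != int
Rule: comparison yields bool
Result type: bool


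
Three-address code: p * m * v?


Break into single-operator statements:
t1 = p * m
t2 = t1 * v


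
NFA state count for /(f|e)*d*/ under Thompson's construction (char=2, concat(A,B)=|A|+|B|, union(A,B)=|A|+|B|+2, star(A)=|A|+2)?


Syntax tree has 3 char leaf(s), 1 union(s), 2 star(s)
chars contribute 3×2 = 6; each union adds +2; each star adds +2
Total: 6 + 2 + 4 = 12 states


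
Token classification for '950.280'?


Pattern: digits with a decimal point
Type: FLOAT_LITERAL


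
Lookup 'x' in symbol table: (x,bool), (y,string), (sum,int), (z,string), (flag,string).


Lookup 'x' → type bool


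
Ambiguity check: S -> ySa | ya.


balanced y^n…a^n: each string has a unique parse
Unambiguous


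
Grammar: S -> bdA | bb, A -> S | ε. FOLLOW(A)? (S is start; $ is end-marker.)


$ ∈ FOLLOW(S). For each A -> αBβ: add FIRST(β)\{ε} to FOLLOW(B); if β nullable, add FOLLOW(A).
FOLLOW(A) = {$}


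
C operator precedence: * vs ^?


'*' is multiplicative (level 10); '^' is bitwise XOR (level 4)
Higher level binds tighter
'*' has higher precedence than '^'


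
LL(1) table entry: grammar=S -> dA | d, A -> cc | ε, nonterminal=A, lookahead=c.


For [A, c]: 'c' ∈ FIRST(cc)
Entry: A -> cc


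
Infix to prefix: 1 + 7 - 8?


left-to-right (same/higher precedence on left): tree is (- (+ 1 7) 8)
Prefix: - + 1 7 8


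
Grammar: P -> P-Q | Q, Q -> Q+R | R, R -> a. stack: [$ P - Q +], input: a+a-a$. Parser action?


no handle; shift 'a'
Action: shift


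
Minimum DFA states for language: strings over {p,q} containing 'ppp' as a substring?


KMP-style automaton: 3 progress states + 1 absorbing accept = 4
Minimal DFA: 4 states


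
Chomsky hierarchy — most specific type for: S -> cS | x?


Right-linear: every RHS is a terminal or a terminal followed by one nonterminal
Classification: Type 3 (Regular)


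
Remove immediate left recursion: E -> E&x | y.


Left-recursive alternatives: E&x; non-recursive: y
Introduce E': E -> yE', E' -> &xE' | ε


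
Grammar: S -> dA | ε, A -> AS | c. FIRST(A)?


Per alternative of A: FIRST(AS) = {c}; FIRST(c) = {c}
FIRST(A) = {c}


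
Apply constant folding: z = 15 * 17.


15 * 17 = 255 at compile time
Optimized: z = 255


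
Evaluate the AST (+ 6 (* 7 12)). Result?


Evaluate inner: (* 7 12) = 84
Evaluate root: (+ 6 84) = 90
Result: 90


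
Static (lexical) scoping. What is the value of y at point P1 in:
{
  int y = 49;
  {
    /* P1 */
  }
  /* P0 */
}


P1's block does not declare y; resolves to the enclosing declaration at depth 0
y = 49


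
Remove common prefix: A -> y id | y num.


Common prefix: 'y'
Factored: A -> y A', A' -> id | num


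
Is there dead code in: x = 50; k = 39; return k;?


x is assigned but never read
Dead: 'x = 50'


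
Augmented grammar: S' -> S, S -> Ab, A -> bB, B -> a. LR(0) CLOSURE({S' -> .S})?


Start: S' -> .S
For each item with dot before a nonterminal B, add B -> .γ for every B-production
Closure: [S' -> .S, S -> .Ab, A -> .bB]


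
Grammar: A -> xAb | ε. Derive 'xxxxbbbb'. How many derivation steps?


Derivation: A => xAb => xxAbb => xxxAbbb => xxxxAbbbb => xxxxbbbb
Steps: 5


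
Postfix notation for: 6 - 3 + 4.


Left to right (same or higher precedence on left)
Postfix: 6 3 - 4 +


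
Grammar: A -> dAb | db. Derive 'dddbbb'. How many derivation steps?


Derivation: A => dAb => ddAbb => dddbbb
Steps: 3


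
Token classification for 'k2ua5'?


Pattern: letter/underscore followed by alphanumerics, not a keyword
Type: IDENTIFIER


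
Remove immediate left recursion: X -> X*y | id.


Left-recursive alternatives: X*y; non-recursive: id
Introduce X': X -> idX', X' -> *yX' | ε


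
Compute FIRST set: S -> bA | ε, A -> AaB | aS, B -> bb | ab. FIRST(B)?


Per alternative of B: FIRST(bb) = {b}; FIRST(ab) = {a}
FIRST(B) = {a, b}


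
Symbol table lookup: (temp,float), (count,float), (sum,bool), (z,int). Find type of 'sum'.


Lookup 'sum' → type bool


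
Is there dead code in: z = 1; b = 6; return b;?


z is assigned but never read
Dead: 'z = 1'


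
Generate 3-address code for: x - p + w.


Break into single-operator statements:
t1 = x - p
t2 = t1 + w


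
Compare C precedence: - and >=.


'-' is additive (level 9); '>=' is relational (level 7)
Higher level binds tighter
'-' has higher precedence than '>='


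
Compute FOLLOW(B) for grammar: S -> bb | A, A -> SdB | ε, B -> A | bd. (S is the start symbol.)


$ ∈ FOLLOW(S). For each A -> αBβ: add FIRST(β)\{ε} to FOLLOW(B); if β nullable, add FOLLOW(A).
FOLLOW(B) = {$, d}


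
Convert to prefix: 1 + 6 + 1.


left-to-right (same/higher precedence on left): tree is (+ (+ 1 6) 1)
Prefix: + + 1 6 1


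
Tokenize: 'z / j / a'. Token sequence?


Scan left to right, longest-match per lexeme
Tokens: ID(z), OP(/), ID(j), OP(/), ID(a)


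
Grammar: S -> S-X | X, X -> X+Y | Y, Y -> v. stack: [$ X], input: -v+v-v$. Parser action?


lookahead ∉ {+} so X won't extend; reduce S -> X
Action: reduce (S -> X)


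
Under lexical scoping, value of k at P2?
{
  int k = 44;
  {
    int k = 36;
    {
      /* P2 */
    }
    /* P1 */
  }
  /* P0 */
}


P2's block does not declare k; resolves to the enclosing declaration at depth 1
k = 36


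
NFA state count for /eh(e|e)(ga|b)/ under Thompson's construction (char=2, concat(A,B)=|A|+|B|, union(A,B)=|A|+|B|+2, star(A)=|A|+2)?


Syntax tree has 7 char leaf(s), 2 union(s), 0 star(s)
chars contribute 7×2 = 14; each union adds +2; each star adds +2
Total: 14 + 4 + 0 = 18 states


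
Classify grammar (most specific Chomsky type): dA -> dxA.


LHS has context (more than one symbol) and |LHS| ≤ |RHS|
Classification: Type 1 (Context-Sensitive)


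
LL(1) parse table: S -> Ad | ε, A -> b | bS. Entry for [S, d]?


For [S, d]: ε is nullable and 'd' ∈ FOLLOW(S)
Entry: S -> ε


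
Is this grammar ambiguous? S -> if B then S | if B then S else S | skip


dangling else: 'if B then if B then skip else skip' parses two ways
Ambiguous


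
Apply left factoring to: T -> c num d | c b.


Common prefix: 'c'
Factored: T -> c T', T' -> num d | b


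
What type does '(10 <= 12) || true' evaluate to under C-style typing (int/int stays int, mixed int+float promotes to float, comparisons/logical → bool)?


Operand types: bool || bool
Rule: logical operators take bool operands and yield bool
Result type: bool


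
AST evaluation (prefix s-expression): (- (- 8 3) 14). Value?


Evaluate inner: (- 8 3) = 5
Evaluate root: (- 5 14) = -9
Result: -9


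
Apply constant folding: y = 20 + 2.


20 + 2 = 22 at compile time
Optimized: y = 22


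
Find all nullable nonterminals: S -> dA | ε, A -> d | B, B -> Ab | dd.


A nonterminal is nullable iff some alternative derives ε (directly, or every symbol in it is nullable)
Nullable: {S}


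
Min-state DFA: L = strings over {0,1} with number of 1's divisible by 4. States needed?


Track (count of 1) mod 4: states 0..3, accept at 0
Minimal DFA: 4 states


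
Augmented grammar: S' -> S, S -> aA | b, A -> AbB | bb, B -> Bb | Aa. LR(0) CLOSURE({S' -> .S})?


Start: S' -> .S
For each item with dot before a nonterminal B, add B -> .γ for every B-production
Closure: [S' -> .S, S -> .aA, S -> .b]


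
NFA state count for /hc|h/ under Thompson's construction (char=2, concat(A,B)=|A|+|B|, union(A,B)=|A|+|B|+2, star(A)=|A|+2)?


Syntax tree has 3 char leaf(s), 1 union(s), 0 star(s)
chars contribute 3×2 = 6; each union adds +2; each star adds +2
Total: 6 + 2 + 0 = 8 states


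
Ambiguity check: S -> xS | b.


right-linear, alternatives start with distinct terminals 'x' vs 'b': unique leftmost derivation
Unambiguous


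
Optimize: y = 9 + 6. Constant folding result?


9 + 6 = 15 at compile time
Optimized: y = 15


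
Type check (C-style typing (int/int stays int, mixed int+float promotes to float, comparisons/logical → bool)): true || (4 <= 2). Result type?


Operand types: bool || bool
Rule: logical operators take bool operands and yield bool
Result type: bool


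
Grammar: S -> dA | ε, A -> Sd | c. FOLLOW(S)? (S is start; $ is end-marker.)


$ ∈ FOLLOW(S). For each A -> αBβ: add FIRST(β)\{ε} to FOLLOW(B); if β nullable, add FOLLOW(A).
FOLLOW(S) = {$, d}


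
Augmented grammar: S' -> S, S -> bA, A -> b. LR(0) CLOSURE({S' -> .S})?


Start: S' -> .S
For each item with dot before a nonterminal B, add B -> .γ for every B-production
Closure: [S' -> .S, S -> .bA]


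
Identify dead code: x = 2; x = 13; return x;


first assignment to x is overwritten before any read
Dead: 'x = 2'


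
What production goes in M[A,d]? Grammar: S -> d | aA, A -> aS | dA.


For [A, d]: 'd' ∈ FIRST(dA)
Entry: A -> dA


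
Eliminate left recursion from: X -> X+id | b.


Left-recursive alternatives: X+id; non-recursive: b
Introduce X': X -> bX', X' -> +idX' | ε


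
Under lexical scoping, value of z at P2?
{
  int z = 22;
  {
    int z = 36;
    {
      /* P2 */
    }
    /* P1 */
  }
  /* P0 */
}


P2's block does not declare z; resolves to the enclosing declaration at depth 1
z = 36


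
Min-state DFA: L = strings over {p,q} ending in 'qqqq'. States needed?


Track the longest suffix of input matching a prefix of 'qqqq': 5 classes (prefixes of length 0..4)
Minimal DFA: 5 states


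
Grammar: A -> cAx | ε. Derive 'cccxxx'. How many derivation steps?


Derivation: A => cAx => ccAxx => cccAxxx => cccxxx
Steps: 4


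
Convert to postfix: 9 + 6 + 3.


Left to right (same or higher precedence on left)
Postfix: 9 6 + 3 +


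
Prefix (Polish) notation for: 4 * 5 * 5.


left-to-right (same/higher precedence on left): tree is (* (* 4 5) 5)
Prefix: * * 4 5 5


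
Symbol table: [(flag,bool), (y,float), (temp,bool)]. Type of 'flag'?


Lookup 'flag' → type bool


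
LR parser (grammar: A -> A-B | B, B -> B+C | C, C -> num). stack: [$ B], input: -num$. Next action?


lookahead ∉ {+} so B won't extend; reduce A -> B
Action: reduce (A -> B)


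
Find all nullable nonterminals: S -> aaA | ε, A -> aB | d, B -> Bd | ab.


A nonterminal is nullable iff some alternative derives ε (directly, or every symbol in it is nullable)
Nullable: {S}


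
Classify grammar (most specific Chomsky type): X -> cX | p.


Right-linear: every RHS is a terminal or a terminal followed by one nonterminal
Classification: Type 3 (Regular)


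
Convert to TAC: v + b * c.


Break into single-operator statements:
t1 = b * c
t2 = v + t1


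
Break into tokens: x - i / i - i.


Scan left to right, longest-match per lexeme
Tokens: ID(x), OP(-), ID(i), OP(/), ID(i), OP(-), ID(i)


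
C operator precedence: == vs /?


'/' is multiplicative (level 10); '==' is equality (level 6)
Higher level binds tighter
'/' has higher precedence than '=='


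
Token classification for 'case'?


Pattern: reserved word
Type: KEYWORD


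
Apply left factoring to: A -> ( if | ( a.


Common prefix: '('
Factored: A -> ( A', A' -> if | a


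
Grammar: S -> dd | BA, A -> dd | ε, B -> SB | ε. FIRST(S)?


Per alternative of S: FIRST(dd) = {d}; FIRST(BA) = {d, ε}
FIRST(S) = {d, ε}


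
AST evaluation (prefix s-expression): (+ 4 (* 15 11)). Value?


Evaluate inner: (* 15 11) = 165
Evaluate root: (+ 4 165) = 169
Result: 169


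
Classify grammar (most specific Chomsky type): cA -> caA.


LHS has context (more than one symbol) and |LHS| ≤ |RHS|
Classification: Type 1 (Context-Sensitive)


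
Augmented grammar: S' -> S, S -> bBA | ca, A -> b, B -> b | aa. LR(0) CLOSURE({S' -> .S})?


Start: S' -> .S
For each item with dot before a nonterminal B, add B -> .γ for every B-production
Closure: [S' -> .S, S -> .bBA, S -> .ca]


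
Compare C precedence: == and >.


'>' is relational (level 7); '==' is equality (level 6)
Higher level binds tighter
'>' has higher precedence than '=='


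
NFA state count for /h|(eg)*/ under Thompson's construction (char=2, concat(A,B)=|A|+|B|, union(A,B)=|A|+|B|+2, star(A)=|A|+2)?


Syntax tree has 3 char leaf(s), 1 union(s), 1 star(s)
chars contribute 3×2 = 6; each union adds +2; each star adds +2
Total: 6 + 2 + 2 = 10 states


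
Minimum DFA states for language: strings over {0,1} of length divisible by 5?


Track length mod 5: states 0..4, accept at 0
Minimal DFA: 5 states


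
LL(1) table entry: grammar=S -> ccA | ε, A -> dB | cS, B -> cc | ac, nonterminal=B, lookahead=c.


For [B, c]: 'c' ∈ FIRST(cc)
Entry: B -> cc


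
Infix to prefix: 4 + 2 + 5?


left-to-right (same/higher precedence on left): tree is (+ (+ 4 2) 5)
Prefix: + + 4 2 5


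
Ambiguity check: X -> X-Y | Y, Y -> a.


precedence layered via separate nonterminal Y: deterministic
Unambiguous


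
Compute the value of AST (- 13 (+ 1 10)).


Evaluate inner: (+ 1 10) = 11
Evaluate root: (- 13 11) = 2
Result: 2


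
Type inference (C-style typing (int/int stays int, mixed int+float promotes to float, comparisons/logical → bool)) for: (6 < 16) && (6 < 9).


Operand types: bool && bool
Rule: logical operators take bool operands and yield bool
Result type: bool


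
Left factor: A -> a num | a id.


Common prefix: 'a'
Factored: A -> a A', A' -> num | id


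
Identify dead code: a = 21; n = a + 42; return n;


a is read by n's definition; n is returned
No dead code


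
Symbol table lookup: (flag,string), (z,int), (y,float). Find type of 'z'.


Lookup 'z' → type int


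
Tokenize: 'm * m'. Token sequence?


Scan left to right, longest-match per lexeme
Tokens: ID(m), OP(*), ID(m)


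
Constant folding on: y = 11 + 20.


11 + 20 = 31 at compile time
Optimized: y = 31


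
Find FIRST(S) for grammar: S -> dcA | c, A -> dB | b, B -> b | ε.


Per alternative of S: FIRST(dcA) = {d}; FIRST(c) = {c}
FIRST(S) = {c, d}


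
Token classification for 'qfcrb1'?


Pattern: letter/underscore followed by alphanumerics, not a keyword
Type: IDENTIFIER


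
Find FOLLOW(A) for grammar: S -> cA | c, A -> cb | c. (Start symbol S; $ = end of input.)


$ ∈ FOLLOW(S). For each A -> αBβ: add FIRST(β)\{ε} to FOLLOW(B); if β nullable, add FOLLOW(A).
FOLLOW(A) = {$}


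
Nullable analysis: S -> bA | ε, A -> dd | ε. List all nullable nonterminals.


A nonterminal is nullable iff some alternative derives ε (directly, or every symbol in it is nullable)
Nullable: {A, S}


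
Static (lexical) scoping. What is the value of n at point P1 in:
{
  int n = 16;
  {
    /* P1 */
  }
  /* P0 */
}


P1's block does not declare n; resolves to the enclosing declaration at depth 0
n = 16


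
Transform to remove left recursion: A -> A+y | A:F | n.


Left-recursive alternatives: A+y, A:F; non-recursive: n
Introduce A': A -> nA', A' -> +yA' | :FA' | ε


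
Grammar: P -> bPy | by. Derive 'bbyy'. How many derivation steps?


Derivation: P => bPy => bbyy
Steps: 2


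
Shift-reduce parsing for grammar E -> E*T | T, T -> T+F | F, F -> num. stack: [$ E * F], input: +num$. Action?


'F' (not preceded by T+) is the handle for T -> F
Action: reduce (T -> F)


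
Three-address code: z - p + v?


Break into single-operator statements:
t1 = z - p
t2 = t1 + v


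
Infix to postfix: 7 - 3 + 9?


Left to right (same or higher precedence on left)
Postfix: 7 3 - 9 +


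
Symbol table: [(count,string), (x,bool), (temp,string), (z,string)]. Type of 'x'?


Lookup 'x' → type bool


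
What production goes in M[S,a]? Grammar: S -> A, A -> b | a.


For [S, a]: 'a' ∈ FIRST(A)
Entry: S -> A


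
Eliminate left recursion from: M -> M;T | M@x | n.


Left-recursive alternatives: M;T, M@x; non-recursive: n
Introduce M': M -> nM', M' -> ;TM' | @xM' | ε


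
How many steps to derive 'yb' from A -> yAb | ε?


Derivation: A => yAb => yb
Steps: 2


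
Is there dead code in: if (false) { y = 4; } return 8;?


condition is constant false, so the whole block is unreachable
Dead: 'if (false) { y = 4; }'


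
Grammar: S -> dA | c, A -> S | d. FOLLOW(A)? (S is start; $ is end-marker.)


$ ∈ FOLLOW(S). For each A -> αBβ: add FIRST(β)\{ε} to FOLLOW(B); if β nullable, add FOLLOW(A).
FOLLOW(A) = {$}


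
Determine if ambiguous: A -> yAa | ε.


balanced y^n…a^n: each string has a unique parse
Unambiguous


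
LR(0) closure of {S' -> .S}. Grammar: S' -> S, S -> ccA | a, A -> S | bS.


Start: S' -> .S
For each item with dot before a nonterminal B, add B -> .γ for every B-production
Closure: [S' -> .S, S -> .ccA, S -> .a]


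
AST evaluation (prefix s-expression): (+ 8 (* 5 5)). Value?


Evaluate inner: (* 5 5) = 25
Evaluate root: (+ 8 25) = 33
Result: 33


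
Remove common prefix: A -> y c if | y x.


Common prefix: 'y'
Factored: A -> y A', A' -> c if | x


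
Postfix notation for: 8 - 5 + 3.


Left to right (same or higher precedence on left)
Postfix: 8 5 - 3 +


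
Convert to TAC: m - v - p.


Break into single-operator statements:
t1 = m - v
t2 = t1 - p


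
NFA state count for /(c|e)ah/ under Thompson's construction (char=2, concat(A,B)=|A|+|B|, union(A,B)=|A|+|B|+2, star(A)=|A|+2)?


Syntax tree has 4 char leaf(s), 1 union(s), 0 star(s)
chars contribute 4×2 = 8; each union adds +2; each star adds +2
Total: 8 + 2 + 0 = 10 states


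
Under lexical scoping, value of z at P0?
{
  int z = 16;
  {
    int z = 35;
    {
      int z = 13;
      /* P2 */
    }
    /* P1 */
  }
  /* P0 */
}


z declared in the same block as P0
z = 16


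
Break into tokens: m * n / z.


Scan left to right, longest-match per lexeme
Tokens: ID(m), OP(*), ID(n), OP(/), ID(z)


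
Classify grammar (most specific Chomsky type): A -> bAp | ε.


Single nonterminal LHS, but b^n p^n is not regular
Classification: Type 2 (Context-Free)


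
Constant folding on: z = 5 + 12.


5 + 12 = 17 at compile time
Optimized: z = 17


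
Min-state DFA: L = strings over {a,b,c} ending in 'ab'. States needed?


Track the longest suffix of input matching a prefix of 'ab': 3 classes (prefixes of length 0..2)
Minimal DFA: 3 states


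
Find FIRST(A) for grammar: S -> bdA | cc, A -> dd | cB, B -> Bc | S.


Per alternative of A: FIRST(dd) = {d}; FIRST(cB) = {c}
FIRST(A) = {c, d}


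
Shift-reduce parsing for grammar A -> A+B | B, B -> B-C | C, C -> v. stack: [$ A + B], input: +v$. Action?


handle 'A+B' on top; lookahead ∈ FOLLOW(A) = {+, $}
Action: reduce (A -> A+B)


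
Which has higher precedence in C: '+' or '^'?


'+' is additive (level 9); '^' is bitwise XOR (level 4)
Higher level binds tighter
'+' has higher precedence than '^'


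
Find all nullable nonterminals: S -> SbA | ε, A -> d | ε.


A nonterminal is nullable iff some alternative derives ε (directly, or every symbol in it is nullable)
Nullable: {A, S}


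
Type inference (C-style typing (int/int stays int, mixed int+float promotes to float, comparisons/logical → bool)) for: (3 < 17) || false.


Operand types: bool || bool
Rule: logical operators take bool operands and yield bool
Result type: bool


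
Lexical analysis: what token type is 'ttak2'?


Pattern: letter/underscore followed by alphanumerics, not a keyword
Type: IDENTIFIER


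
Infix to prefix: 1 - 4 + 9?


left-to-right (same/higher precedence on left): tree is (+ (- 1 4) 9)
Prefix: + - 1 4 9


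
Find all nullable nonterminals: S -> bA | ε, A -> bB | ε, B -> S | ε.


A nonterminal is nullable iff some alternative derives ε (directly, or every symbol in it is nullable)
Nullable: {A, B, S}


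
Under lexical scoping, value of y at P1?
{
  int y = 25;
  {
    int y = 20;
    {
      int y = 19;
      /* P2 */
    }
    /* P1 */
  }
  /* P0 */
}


y declared in the same block as P1
y = 20


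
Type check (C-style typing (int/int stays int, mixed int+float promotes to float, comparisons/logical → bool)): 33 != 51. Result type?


Operand types: int != int
Rule: comparison yields bool
Result type: bool


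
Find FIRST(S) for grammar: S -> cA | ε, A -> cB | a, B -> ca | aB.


Per alternative of S: FIRST(cA) = {c}; FIRST(ε) = {ε}
FIRST(S) = {c, ε}


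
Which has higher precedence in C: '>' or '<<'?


'<<' is shift (level 8); '>' is relational (level 7)
Higher level binds tighter
'<<' has higher precedence than '>'


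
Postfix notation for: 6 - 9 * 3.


* has higher precedence, evaluate 9*3 first
Postfix: 6 9 3 * -


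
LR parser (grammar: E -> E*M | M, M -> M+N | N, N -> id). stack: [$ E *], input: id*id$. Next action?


no handle ('E*' is not any RHS); shift 'id'
Action: shift


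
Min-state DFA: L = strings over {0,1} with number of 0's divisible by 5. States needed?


Track (count of 0) mod 5: states 0..4, accept at 0
Minimal DFA: 5 states


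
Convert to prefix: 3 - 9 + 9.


left-to-right (same/higher precedence on left): tree is (+ (- 3 9) 9)
Prefix: + - 3 9 9


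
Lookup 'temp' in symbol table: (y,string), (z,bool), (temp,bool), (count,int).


Lookup 'temp' → type bool
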